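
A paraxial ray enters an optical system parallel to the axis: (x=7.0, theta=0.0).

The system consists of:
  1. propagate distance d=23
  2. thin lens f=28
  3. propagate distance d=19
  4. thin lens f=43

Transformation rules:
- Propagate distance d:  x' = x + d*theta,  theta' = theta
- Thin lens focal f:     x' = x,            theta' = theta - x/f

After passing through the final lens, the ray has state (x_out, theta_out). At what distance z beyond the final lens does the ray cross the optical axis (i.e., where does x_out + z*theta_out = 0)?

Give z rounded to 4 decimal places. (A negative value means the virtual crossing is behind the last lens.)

Answer: 7.4423

Derivation:
Initial: x=7.0000 theta=0.0000
After 1 (propagate distance d=23): x=7.0000 theta=0.0000
After 2 (thin lens f=28): x=7.0000 theta=-0.2500
After 3 (propagate distance d=19): x=2.2500 theta=-0.2500
After 4 (thin lens f=43): x=2.2500 theta=-13/43 (≈-0.3023)
z_focus = -x_out/theta_out = -(2.2500)/(-13/43) = 387/52 ≈ 7.4423
Rounded to 4 decimal places: z = 7.4423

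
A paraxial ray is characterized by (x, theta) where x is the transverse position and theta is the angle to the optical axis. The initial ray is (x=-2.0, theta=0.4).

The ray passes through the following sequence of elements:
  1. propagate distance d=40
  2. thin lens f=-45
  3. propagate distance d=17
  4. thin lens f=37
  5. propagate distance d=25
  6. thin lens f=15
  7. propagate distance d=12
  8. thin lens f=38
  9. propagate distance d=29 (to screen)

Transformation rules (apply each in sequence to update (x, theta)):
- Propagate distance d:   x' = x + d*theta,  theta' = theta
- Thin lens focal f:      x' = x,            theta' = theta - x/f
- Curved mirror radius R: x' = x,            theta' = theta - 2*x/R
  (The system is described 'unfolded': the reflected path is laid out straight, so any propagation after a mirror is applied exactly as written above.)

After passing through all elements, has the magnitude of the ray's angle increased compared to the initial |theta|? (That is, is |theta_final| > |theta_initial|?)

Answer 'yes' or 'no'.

Answer: yes

Derivation:
Initial: x=-2.0000 theta=0.4000
After 1 (propagate distance d=40): x=14.0000 theta=0.4000
After 2 (thin lens f=-45): x=14.0000 theta=32/45 (≈0.7111)
After 3 (propagate distance d=17): x=1174/45 (≈26.0889) theta=32/45 (≈0.7111)
After 4 (thin lens f=37): x=1174/45 (≈26.0889) theta=2/333 (≈0.0060)
After 5 (propagate distance d=25): x=43688/1665 (≈26.2390) theta=2/333 (≈0.0060)
After 6 (thin lens f=15): x=43688/1665 (≈26.2390) theta=-43538/24975 (≈-1.7433)
After 7 (propagate distance d=12): x=44288/8325 (≈5.3199) theta=-43538/24975 (≈-1.7433)
After 8 (thin lens f=38): x=44288/8325 (≈5.3199) theta=-893654/474525 (≈-1.8833)
After 9 (propagate distance d=29 (to screen)): x=-935662/18981 (≈-49.2947) theta=-893654/474525 (≈-1.8833)
|theta_initial|=0.4000 |theta_final|=893654/474525 (≈1.8833) -> increased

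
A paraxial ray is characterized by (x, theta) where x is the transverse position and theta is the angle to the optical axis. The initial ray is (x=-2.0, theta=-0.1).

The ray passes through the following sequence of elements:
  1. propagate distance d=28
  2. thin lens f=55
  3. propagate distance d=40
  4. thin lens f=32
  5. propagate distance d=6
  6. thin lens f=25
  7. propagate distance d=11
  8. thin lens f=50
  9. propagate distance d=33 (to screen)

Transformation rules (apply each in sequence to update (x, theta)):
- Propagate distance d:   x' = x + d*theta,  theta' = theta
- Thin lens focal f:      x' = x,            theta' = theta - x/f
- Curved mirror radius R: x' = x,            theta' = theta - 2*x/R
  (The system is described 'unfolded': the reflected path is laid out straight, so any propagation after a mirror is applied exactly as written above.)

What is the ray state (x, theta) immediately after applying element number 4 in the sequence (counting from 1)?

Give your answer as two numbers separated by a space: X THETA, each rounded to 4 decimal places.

Initial: x=-2.0000 theta=-0.1000
After 1 (propagate distance d=28): x=-4.8000 theta=-0.1000
After 2 (thin lens f=55): x=-4.8000 theta=-7/550 (≈-0.0127)
After 3 (propagate distance d=40): x=-292/55 (≈-5.3091) theta=-7/550 (≈-0.0127)
After 4 (thin lens f=32): x=-292/55 (≈-5.3091) theta=337/2200 (≈0.1532)
Rounded to 4 decimal places: x = -5.3091, theta = 0.1532

Answer: -5.3091 0.1532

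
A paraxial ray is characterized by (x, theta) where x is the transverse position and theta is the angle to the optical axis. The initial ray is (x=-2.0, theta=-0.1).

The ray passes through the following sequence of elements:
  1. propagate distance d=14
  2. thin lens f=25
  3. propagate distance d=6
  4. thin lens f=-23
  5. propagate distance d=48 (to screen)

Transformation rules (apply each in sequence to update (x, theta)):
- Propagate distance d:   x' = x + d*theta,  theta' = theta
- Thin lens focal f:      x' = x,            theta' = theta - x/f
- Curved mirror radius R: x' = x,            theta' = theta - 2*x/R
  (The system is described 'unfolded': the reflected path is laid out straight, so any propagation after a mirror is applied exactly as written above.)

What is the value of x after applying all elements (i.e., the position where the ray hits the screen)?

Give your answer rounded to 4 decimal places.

Initial: x=-2.0000 theta=-0.1000
After 1 (propagate distance d=14): x=-3.4000 theta=-0.1000
After 2 (thin lens f=25): x=-3.4000 theta=0.0360
After 3 (propagate distance d=6): x=-3.1840 theta=0.0360
After 4 (thin lens f=-23): x=-3.1840 theta=-589/5750 (≈-0.1024)
After 5 (propagate distance d=48 (to screen)): x=-4658/575 (≈-8.1009) theta=-589/5750 (≈-0.1024)
Rounded to 4 decimal places: x = -8.1009

Answer: -8.1009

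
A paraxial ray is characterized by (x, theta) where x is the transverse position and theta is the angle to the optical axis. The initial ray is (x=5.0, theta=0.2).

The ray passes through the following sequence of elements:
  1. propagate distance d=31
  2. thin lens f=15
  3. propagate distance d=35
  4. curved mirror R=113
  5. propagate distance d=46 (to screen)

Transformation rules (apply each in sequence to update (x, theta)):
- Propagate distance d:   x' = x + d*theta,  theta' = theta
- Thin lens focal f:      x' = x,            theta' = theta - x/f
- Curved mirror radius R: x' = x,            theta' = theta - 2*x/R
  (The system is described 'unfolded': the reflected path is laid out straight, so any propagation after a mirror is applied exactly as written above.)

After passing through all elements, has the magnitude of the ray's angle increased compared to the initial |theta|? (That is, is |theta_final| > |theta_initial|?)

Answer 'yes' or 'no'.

Initial: x=5.0000 theta=0.2000
After 1 (propagate distance d=31): x=11.2000 theta=0.2000
After 2 (thin lens f=15): x=11.2000 theta=-41/75 (≈-0.5467)
After 3 (propagate distance d=35): x=-119/15 (≈-7.9333) theta=-41/75 (≈-0.5467)
After 4 (curved mirror R=113): x=-119/15 (≈-7.9333) theta=-3443/8475 (≈-0.4063)
After 5 (propagate distance d=46 (to screen)): x=-225613/8475 (≈-26.6210) theta=-3443/8475 (≈-0.4063)
|theta_initial|=0.2000 |theta_final|=3443/8475 (≈0.4063) -> increased

Answer: yes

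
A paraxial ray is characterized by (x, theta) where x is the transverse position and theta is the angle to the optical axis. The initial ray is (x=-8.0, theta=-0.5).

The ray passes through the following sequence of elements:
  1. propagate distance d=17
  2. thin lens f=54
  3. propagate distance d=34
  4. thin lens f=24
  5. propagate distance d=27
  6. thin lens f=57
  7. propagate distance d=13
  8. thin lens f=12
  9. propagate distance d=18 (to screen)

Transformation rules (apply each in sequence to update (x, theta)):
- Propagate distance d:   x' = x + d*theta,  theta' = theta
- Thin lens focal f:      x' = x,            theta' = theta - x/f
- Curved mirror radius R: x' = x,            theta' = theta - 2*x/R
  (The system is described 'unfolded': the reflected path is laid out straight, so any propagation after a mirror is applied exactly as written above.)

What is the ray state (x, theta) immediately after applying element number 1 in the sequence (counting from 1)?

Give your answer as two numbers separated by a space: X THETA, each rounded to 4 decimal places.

Answer: -16.5000 -0.5000

Derivation:
Initial: x=-8.0000 theta=-0.5000
After 1 (propagate distance d=17): x=-16.5000 theta=-0.5000
Rounded to 4 decimal places: x = -16.5000, theta = -0.5000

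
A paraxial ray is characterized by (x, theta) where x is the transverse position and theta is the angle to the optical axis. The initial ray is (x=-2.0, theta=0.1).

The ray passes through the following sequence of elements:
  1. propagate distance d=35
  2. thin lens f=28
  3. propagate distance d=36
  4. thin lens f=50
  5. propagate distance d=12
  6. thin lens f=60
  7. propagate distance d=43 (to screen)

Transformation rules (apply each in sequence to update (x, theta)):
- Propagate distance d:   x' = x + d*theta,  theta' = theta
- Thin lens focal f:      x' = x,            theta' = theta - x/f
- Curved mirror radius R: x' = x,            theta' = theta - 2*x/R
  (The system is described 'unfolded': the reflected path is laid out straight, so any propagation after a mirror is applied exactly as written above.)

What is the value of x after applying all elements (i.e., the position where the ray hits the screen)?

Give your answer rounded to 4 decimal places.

Answer: 0.1098

Derivation:
Initial: x=-2.0000 theta=0.1000
After 1 (propagate distance d=35): x=1.5000 theta=0.1000
After 2 (thin lens f=28): x=1.5000 theta=13/280 (≈0.0464)
After 3 (propagate distance d=36): x=111/35 (≈3.1714) theta=13/280 (≈0.0464)
After 4 (thin lens f=50): x=111/35 (≈3.1714) theta=-0.0170
After 5 (propagate distance d=12): x=5193/1750 (≈2.9674) theta=-0.0170
After 6 (thin lens f=60): x=5193/1750 (≈2.9674) theta=-1163/17500 (≈-0.0665)
After 7 (propagate distance d=43 (to screen)): x=1921/17500 (≈0.1098) theta=-1163/17500 (≈-0.0665)
Rounded to 4 decimal places: x = 0.1098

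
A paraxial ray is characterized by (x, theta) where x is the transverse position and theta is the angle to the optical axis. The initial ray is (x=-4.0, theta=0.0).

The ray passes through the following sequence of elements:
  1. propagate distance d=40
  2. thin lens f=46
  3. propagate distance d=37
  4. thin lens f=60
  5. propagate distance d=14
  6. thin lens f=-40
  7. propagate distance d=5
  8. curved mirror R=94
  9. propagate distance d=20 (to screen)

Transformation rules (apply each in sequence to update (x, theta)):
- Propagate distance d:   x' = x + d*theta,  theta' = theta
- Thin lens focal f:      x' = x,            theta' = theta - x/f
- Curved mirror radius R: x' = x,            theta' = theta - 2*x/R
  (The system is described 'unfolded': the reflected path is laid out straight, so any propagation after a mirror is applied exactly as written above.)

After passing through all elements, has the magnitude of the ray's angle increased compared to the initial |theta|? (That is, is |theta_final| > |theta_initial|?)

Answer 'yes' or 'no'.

Initial: x=-4.0000 theta=0.0000
After 1 (propagate distance d=40): x=-4.0000 theta=0.0000
After 2 (thin lens f=46): x=-4.0000 theta=2/23 (≈0.0870)
After 3 (propagate distance d=37): x=-18/23 (≈-0.7826) theta=2/23 (≈0.0870)
After 4 (thin lens f=60): x=-18/23 (≈-0.7826) theta=0.1000
After 5 (propagate distance d=14): x=71/115 (≈0.6174) theta=0.1000
After 6 (thin lens f=-40): x=71/115 (≈0.6174) theta=531/4600 (≈0.1154)
After 7 (propagate distance d=5): x=1099/920 (≈1.1946) theta=531/4600 (≈0.1154)
After 8 (curved mirror R=94): x=1099/920 (≈1.1946) theta=9731/108100 (≈0.0900)
After 9 (propagate distance d=20 (to screen)): x=129501/43240 (≈2.9949) theta=9731/108100 (≈0.0900)
|theta_initial|=0.0000 |theta_final|=9731/108100 (≈0.0900) -> increased

Answer: yes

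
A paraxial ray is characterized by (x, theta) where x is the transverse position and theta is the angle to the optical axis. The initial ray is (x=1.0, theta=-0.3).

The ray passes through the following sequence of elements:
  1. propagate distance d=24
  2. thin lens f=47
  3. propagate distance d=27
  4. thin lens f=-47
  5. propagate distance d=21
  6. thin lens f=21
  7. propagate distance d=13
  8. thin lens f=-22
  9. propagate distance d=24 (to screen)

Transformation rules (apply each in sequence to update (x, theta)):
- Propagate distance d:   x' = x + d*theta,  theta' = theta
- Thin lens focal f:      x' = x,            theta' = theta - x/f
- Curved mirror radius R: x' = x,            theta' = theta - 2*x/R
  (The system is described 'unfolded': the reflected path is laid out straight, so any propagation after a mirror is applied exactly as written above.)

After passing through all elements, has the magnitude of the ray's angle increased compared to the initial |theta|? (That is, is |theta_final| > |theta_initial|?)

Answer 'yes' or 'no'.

Answer: no

Derivation:
Initial: x=1.0000 theta=-0.3000
After 1 (propagate distance d=24): x=-6.2000 theta=-0.3000
After 2 (thin lens f=47): x=-6.2000 theta=-79/470 (≈-0.1681)
After 3 (propagate distance d=27): x=-5047/470 (≈-10.7383) theta=-79/470 (≈-0.1681)
After 4 (thin lens f=-47): x=-5047/470 (≈-10.7383) theta=-876/2209 (≈-0.3966)
After 5 (propagate distance d=21): x=-421169/22090 (≈-19.0660) theta=-876/2209 (≈-0.3966)
After 6 (thin lens f=21): x=-421169/22090 (≈-19.0660) theta=721/1410 (≈0.5113)
After 7 (propagate distance d=13): x=-411488/33135 (≈-12.4185) theta=721/1410 (≈0.5113)
After 8 (thin lens f=-22): x=-411488/33135 (≈-12.4185) theta=-3521/66270 (≈-0.0531)
After 9 (propagate distance d=24 (to screen)): x=-90748/6627 (≈-13.6937) theta=-3521/66270 (≈-0.0531)
|theta_initial|=0.3000 |theta_final|=3521/66270 (≈0.0531) -> not increased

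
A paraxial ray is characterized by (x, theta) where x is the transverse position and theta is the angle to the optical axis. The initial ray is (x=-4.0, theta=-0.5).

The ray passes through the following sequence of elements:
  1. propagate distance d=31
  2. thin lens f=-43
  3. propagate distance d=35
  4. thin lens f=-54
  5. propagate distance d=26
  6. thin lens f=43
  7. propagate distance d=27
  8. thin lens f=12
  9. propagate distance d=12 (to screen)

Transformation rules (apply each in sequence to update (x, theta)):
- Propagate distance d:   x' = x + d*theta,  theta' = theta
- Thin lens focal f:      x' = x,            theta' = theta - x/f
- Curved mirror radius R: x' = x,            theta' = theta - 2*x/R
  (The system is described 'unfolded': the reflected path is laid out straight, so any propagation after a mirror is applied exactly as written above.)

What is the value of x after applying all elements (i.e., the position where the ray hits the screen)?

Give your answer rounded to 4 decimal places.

Initial: x=-4.0000 theta=-0.5000
After 1 (propagate distance d=31): x=-19.5000 theta=-0.5000
After 2 (thin lens f=-43): x=-19.5000 theta=-41/43 (≈-0.9535)
After 3 (propagate distance d=35): x=-4547/86 (≈-52.8721) theta=-41/43 (≈-0.9535)
After 4 (thin lens f=-54): x=-4547/86 (≈-52.8721) theta=-8975/4644 (≈-1.9326)
After 5 (propagate distance d=26): x=-119722/1161 (≈-103.1197) theta=-8975/4644 (≈-1.9326)
After 6 (thin lens f=43): x=-119722/1161 (≈-103.1197) theta=92963/199692 (≈0.4655)
After 7 (propagate distance d=27): x=-18082183/199692 (≈-90.5504) theta=92963/199692 (≈0.4655)
After 8 (thin lens f=12): x=-18082183/199692 (≈-90.5504) theta=19197739/2396304 (≈8.0114)
After 9 (propagate distance d=12 (to screen)): x=92963/16641 (≈5.5864) theta=19197739/2396304 (≈8.0114)
Rounded to 4 decimal places: x = 5.5864

Answer: 5.5864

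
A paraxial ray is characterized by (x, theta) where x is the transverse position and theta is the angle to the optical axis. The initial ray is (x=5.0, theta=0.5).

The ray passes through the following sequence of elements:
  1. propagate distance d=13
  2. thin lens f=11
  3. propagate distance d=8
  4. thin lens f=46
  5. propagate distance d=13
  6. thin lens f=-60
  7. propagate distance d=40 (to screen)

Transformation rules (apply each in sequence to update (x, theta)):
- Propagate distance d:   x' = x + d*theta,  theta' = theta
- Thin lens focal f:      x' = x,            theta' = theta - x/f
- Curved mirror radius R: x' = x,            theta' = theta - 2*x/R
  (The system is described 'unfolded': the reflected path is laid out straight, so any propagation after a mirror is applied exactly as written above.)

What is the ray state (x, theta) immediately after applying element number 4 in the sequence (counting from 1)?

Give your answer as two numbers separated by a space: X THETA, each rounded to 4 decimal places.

Answer: 7.1364 -0.7006

Derivation:
Initial: x=5.0000 theta=0.5000
After 1 (propagate distance d=13): x=11.5000 theta=0.5000
After 2 (thin lens f=11): x=11.5000 theta=-6/11 (≈-0.5455)
After 3 (propagate distance d=8): x=157/22 (≈7.1364) theta=-6/11 (≈-0.5455)
After 4 (thin lens f=46): x=157/22 (≈7.1364) theta=-709/1012 (≈-0.7006)
Rounded to 4 decimal places: x = 7.1364, theta = -0.7006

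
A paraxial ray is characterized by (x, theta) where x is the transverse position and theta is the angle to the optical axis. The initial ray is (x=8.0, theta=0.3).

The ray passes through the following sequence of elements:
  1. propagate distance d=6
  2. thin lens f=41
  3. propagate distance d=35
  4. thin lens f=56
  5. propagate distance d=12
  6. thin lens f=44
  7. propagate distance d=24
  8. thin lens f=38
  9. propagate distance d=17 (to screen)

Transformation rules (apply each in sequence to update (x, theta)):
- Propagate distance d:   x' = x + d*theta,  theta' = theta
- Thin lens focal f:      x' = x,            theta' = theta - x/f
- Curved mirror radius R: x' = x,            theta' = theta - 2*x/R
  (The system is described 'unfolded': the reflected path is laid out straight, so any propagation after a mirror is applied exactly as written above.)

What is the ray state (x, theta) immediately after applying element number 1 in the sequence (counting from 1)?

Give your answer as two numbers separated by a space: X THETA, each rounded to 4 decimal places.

Initial: x=8.0000 theta=0.3000
After 1 (propagate distance d=6): x=9.8000 theta=0.3000
Rounded to 4 decimal places: x = 9.8000, theta = 0.3000

Answer: 9.8000 0.3000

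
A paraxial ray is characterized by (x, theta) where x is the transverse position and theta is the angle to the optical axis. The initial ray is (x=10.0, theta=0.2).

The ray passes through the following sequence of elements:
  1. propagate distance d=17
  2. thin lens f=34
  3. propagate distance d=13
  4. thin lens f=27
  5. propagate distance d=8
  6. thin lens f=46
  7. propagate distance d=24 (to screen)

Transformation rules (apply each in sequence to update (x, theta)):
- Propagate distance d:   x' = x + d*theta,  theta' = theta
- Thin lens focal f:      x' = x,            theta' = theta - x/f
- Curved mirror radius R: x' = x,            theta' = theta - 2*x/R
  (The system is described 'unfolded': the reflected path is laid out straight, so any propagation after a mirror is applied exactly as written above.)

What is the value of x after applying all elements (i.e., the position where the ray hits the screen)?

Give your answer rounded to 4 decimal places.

Answer: -11.4090

Derivation:
Initial: x=10.0000 theta=0.2000
After 1 (propagate distance d=17): x=13.4000 theta=0.2000
After 2 (thin lens f=34): x=13.4000 theta=-33/170 (≈-0.1941)
After 3 (propagate distance d=13): x=1849/170 (≈10.8765) theta=-33/170 (≈-0.1941)
After 4 (thin lens f=27): x=1849/170 (≈10.8765) theta=-274/459 (≈-0.5969)
After 5 (propagate distance d=8): x=28003/4590 (≈6.1009) theta=-274/459 (≈-0.5969)
After 6 (thin lens f=46): x=28003/4590 (≈6.1009) theta=-154043/211140 (≈-0.7296)
After 7 (propagate distance d=24 (to screen)): x=-1204447/105570 (≈-11.4090) theta=-154043/211140 (≈-0.7296)
Rounded to 4 decimal places: x = -11.4090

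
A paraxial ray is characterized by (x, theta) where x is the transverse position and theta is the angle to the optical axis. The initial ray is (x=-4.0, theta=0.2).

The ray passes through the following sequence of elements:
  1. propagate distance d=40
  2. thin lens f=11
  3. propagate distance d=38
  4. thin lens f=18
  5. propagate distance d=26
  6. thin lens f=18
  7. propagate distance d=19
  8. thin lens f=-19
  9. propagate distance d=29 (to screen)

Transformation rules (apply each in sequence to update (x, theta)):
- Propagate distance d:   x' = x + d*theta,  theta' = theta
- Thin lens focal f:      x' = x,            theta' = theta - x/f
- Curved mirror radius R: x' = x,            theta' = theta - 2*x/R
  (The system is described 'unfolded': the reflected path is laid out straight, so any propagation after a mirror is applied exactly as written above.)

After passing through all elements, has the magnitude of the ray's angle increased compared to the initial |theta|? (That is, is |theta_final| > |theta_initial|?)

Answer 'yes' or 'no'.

Initial: x=-4.0000 theta=0.2000
After 1 (propagate distance d=40): x=4.0000 theta=0.2000
After 2 (thin lens f=11): x=4.0000 theta=-9/55 (≈-0.1636)
After 3 (propagate distance d=38): x=-122/55 (≈-2.2182) theta=-9/55 (≈-0.1636)
After 4 (thin lens f=18): x=-122/55 (≈-2.2182) theta=-4/99 (≈-0.0404)
After 5 (propagate distance d=26): x=-1618/495 (≈-3.2687) theta=-4/99 (≈-0.0404)
After 6 (thin lens f=18): x=-1618/495 (≈-3.2687) theta=629/4455 (≈0.1412)
After 7 (propagate distance d=19): x=-2611/4455 (≈-0.5861) theta=629/4455 (≈0.1412)
After 8 (thin lens f=-19): x=-2611/4455 (≈-0.5861) theta=1868/16929 (≈0.1103)
After 9 (propagate distance d=29 (to screen)): x=221251/84645 (≈2.6139) theta=1868/16929 (≈0.1103)
|theta_initial|=0.2000 |theta_final|=1868/16929 (≈0.1103) -> not increased

Answer: no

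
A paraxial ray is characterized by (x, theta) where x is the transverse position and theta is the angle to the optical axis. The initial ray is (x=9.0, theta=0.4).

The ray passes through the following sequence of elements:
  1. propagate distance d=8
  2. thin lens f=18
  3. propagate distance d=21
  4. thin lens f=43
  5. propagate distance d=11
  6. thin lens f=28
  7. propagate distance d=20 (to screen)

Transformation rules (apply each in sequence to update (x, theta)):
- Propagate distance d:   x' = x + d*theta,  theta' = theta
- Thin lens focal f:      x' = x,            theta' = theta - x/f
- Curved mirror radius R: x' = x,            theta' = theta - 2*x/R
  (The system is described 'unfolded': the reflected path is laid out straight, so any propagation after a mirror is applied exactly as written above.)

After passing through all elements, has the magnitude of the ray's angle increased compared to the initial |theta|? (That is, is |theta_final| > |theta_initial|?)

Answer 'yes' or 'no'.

Initial: x=9.0000 theta=0.4000
After 1 (propagate distance d=8): x=12.2000 theta=0.4000
After 2 (thin lens f=18): x=12.2000 theta=-5/18 (≈-0.2778)
After 3 (propagate distance d=21): x=191/30 (≈6.3667) theta=-5/18 (≈-0.2778)
After 4 (thin lens f=43): x=191/30 (≈6.3667) theta=-824/1935 (≈-0.4258)
After 5 (propagate distance d=11): x=6511/3870 (≈1.6824) theta=-824/1935 (≈-0.4258)
After 6 (thin lens f=28): x=6511/3870 (≈1.6824) theta=-10531/21672 (≈-0.4859)
After 7 (propagate distance d=20 (to screen)): x=-36283/4515 (≈-8.0361) theta=-10531/21672 (≈-0.4859)
|theta_initial|=0.4000 |theta_final|=10531/21672 (≈0.4859) -> increased

Answer: yes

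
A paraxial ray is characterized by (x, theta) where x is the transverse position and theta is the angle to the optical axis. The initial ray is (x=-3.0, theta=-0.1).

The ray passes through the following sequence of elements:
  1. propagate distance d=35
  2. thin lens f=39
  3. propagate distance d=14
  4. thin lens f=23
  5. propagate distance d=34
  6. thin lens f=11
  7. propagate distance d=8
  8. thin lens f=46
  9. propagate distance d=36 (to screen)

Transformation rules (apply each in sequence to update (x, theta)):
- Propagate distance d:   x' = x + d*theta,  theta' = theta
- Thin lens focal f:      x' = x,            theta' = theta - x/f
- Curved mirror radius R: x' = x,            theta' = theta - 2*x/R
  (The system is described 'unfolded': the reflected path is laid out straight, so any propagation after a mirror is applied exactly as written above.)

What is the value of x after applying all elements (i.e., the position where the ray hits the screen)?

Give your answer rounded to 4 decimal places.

Answer: -4.1891

Derivation:
Initial: x=-3.0000 theta=-0.1000
After 1 (propagate distance d=35): x=-6.5000 theta=-0.1000
After 2 (thin lens f=39): x=-6.5000 theta=1/15 (≈0.0667)
After 3 (propagate distance d=14): x=-167/30 (≈-5.5667) theta=1/15 (≈0.0667)
After 4 (thin lens f=23): x=-167/30 (≈-5.5667) theta=71/230 (≈0.3087)
After 5 (propagate distance d=34): x=3401/690 (≈4.9290) theta=71/230 (≈0.3087)
After 6 (thin lens f=11): x=3401/690 (≈4.9290) theta=-23/165 (≈-0.1394)
After 7 (propagate distance d=8): x=9649/2530 (≈3.8138) theta=-23/165 (≈-0.1394)
After 8 (thin lens f=46): x=9649/2530 (≈3.8138) theta=-15523/69828 (≈-0.2223)
After 9 (propagate distance d=36 (to screen)): x=-243763/58190 (≈-4.1891) theta=-15523/69828 (≈-0.2223)
Rounded to 4 decimal places: x = -4.1891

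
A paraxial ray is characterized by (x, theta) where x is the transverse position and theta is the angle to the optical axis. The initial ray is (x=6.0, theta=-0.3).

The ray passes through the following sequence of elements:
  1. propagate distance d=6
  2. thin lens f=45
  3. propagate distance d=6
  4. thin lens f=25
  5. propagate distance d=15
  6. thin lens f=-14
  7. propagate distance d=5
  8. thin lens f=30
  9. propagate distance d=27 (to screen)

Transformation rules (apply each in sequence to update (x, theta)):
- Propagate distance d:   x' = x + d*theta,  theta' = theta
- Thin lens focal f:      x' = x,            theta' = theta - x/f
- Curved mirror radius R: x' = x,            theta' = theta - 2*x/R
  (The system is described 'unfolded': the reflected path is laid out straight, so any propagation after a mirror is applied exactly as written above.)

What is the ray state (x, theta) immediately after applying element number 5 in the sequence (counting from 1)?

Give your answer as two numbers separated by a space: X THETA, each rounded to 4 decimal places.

Initial: x=6.0000 theta=-0.3000
After 1 (propagate distance d=6): x=4.2000 theta=-0.3000
After 2 (thin lens f=45): x=4.2000 theta=-59/150 (≈-0.3933)
After 3 (propagate distance d=6): x=1.8400 theta=-59/150 (≈-0.3933)
After 4 (thin lens f=25): x=1.8400 theta=-1751/3750 (≈-0.4669)
After 5 (propagate distance d=15): x=-5.1640 theta=-1751/3750 (≈-0.4669)
Rounded to 4 decimal places: x = -5.1640, theta = -0.4669

Answer: -5.1640 -0.4669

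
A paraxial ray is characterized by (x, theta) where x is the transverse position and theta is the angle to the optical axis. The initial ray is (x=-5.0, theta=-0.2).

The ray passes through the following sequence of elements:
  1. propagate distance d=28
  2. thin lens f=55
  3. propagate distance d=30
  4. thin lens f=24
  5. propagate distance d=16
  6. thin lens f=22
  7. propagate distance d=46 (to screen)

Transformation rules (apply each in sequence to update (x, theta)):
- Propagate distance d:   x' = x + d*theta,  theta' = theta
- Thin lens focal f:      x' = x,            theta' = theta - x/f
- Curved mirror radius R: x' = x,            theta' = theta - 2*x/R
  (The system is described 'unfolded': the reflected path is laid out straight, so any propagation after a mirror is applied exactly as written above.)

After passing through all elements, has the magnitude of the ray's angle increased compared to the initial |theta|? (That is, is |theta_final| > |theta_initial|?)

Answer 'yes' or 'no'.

Initial: x=-5.0000 theta=-0.2000
After 1 (propagate distance d=28): x=-10.6000 theta=-0.2000
After 2 (thin lens f=55): x=-10.6000 theta=-2/275 (≈-0.0073)
After 3 (propagate distance d=30): x=-119/11 (≈-10.8182) theta=-2/275 (≈-0.0073)
After 4 (thin lens f=24): x=-119/11 (≈-10.8182) theta=2927/6600 (≈0.4435)
After 5 (propagate distance d=16): x=-3071/825 (≈-3.7224) theta=2927/6600 (≈0.4435)
After 6 (thin lens f=22): x=-3071/825 (≈-3.7224) theta=14827/24200 (≈0.6127)
After 7 (propagate distance d=46 (to screen)): x=887939/36300 (≈24.4611) theta=14827/24200 (≈0.6127)
|theta_initial|=0.2000 |theta_final|=14827/24200 (≈0.6127) -> increased

Answer: yes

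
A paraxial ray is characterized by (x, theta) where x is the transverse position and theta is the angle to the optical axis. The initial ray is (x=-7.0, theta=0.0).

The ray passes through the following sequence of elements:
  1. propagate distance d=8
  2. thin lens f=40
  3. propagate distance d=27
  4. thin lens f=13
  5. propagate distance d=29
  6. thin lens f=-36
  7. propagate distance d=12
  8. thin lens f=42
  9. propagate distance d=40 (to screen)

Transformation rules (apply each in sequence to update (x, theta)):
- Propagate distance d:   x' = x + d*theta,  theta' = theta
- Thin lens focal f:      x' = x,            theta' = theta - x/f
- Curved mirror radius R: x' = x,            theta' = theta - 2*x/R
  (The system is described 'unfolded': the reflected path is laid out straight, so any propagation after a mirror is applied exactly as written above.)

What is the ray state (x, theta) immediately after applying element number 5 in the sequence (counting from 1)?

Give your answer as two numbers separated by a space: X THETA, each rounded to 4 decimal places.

Initial: x=-7.0000 theta=0.0000
After 1 (propagate distance d=8): x=-7.0000 theta=0.0000
After 2 (thin lens f=40): x=-7.0000 theta=0.1750
After 3 (propagate distance d=27): x=-2.2750 theta=0.1750
After 4 (thin lens f=13): x=-2.2750 theta=0.3500
After 5 (propagate distance d=29): x=7.8750 theta=0.3500
Rounded to 4 decimal places: x = 7.8750, theta = 0.3500

Answer: 7.8750 0.3500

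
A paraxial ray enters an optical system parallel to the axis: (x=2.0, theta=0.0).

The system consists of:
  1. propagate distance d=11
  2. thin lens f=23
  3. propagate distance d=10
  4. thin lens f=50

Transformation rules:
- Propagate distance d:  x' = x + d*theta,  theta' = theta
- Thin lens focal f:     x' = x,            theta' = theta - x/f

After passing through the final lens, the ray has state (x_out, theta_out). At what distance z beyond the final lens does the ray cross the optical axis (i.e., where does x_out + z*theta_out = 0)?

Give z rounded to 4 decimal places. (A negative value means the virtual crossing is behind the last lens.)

Initial: x=2.0000 theta=0.0000
After 1 (propagate distance d=11): x=2.0000 theta=0.0000
After 2 (thin lens f=23): x=2.0000 theta=-2/23 (≈-0.0870)
After 3 (propagate distance d=10): x=26/23 (≈1.1304) theta=-2/23 (≈-0.0870)
After 4 (thin lens f=50): x=26/23 (≈1.1304) theta=-63/575 (≈-0.1096)
z_focus = -x_out/theta_out = -(26/23)/(-63/575) = 650/63 ≈ 10.3175
Rounded to 4 decimal places: z = 10.3175

Answer: 10.3175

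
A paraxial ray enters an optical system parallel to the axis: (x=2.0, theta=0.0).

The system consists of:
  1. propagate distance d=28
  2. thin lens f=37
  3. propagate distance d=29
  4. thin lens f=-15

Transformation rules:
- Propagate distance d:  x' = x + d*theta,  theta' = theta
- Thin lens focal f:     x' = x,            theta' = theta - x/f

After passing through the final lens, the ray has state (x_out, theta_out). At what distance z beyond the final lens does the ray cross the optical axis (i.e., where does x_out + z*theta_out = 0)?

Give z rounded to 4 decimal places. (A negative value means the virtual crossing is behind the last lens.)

Answer: 17.1429

Derivation:
Initial: x=2.0000 theta=0.0000
After 1 (propagate distance d=28): x=2.0000 theta=0.0000
After 2 (thin lens f=37): x=2.0000 theta=-2/37 (≈-0.0541)
After 3 (propagate distance d=29): x=16/37 (≈0.4324) theta=-2/37 (≈-0.0541)
After 4 (thin lens f=-15): x=16/37 (≈0.4324) theta=-14/555 (≈-0.0252)
z_focus = -x_out/theta_out = -(16/37)/(-14/555) = 120/7 ≈ 17.1429
Rounded to 4 decimal places: z = 17.1429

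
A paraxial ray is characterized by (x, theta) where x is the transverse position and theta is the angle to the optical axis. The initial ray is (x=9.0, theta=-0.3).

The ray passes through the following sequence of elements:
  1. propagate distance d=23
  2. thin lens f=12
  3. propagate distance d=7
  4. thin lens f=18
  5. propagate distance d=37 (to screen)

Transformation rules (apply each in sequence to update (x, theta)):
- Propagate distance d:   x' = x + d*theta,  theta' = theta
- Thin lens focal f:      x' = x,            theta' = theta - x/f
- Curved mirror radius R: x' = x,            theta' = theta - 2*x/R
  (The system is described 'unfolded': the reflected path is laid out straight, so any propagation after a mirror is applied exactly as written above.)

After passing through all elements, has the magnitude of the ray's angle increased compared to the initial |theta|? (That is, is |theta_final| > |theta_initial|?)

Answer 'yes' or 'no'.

Answer: yes

Derivation:
Initial: x=9.0000 theta=-0.3000
After 1 (propagate distance d=23): x=2.1000 theta=-0.3000
After 2 (thin lens f=12): x=2.1000 theta=-0.4750
After 3 (propagate distance d=7): x=-1.2250 theta=-0.4750
After 4 (thin lens f=18): x=-1.2250 theta=-293/720 (≈-0.4069)
After 5 (propagate distance d=37 (to screen)): x=-11723/720 (≈-16.2819) theta=-293/720 (≈-0.4069)
|theta_initial|=0.3000 |theta_final|=293/720 (≈0.4069) -> increased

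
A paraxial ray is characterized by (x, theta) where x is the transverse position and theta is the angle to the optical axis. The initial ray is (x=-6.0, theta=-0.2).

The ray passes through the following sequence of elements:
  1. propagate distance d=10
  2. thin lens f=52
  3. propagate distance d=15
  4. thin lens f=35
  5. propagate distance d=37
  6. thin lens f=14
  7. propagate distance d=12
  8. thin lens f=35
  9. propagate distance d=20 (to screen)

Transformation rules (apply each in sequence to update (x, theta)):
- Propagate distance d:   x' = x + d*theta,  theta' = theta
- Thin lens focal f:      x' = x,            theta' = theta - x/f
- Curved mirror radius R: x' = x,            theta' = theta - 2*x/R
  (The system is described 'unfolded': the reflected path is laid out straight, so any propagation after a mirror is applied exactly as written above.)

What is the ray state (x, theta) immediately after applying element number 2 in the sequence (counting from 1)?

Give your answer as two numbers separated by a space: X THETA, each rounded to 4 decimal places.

Answer: -8.0000 -0.0462

Derivation:
Initial: x=-6.0000 theta=-0.2000
After 1 (propagate distance d=10): x=-8.0000 theta=-0.2000
After 2 (thin lens f=52): x=-8.0000 theta=-3/65 (≈-0.0462)
Rounded to 4 decimal places: x = -8.0000, theta = -0.0462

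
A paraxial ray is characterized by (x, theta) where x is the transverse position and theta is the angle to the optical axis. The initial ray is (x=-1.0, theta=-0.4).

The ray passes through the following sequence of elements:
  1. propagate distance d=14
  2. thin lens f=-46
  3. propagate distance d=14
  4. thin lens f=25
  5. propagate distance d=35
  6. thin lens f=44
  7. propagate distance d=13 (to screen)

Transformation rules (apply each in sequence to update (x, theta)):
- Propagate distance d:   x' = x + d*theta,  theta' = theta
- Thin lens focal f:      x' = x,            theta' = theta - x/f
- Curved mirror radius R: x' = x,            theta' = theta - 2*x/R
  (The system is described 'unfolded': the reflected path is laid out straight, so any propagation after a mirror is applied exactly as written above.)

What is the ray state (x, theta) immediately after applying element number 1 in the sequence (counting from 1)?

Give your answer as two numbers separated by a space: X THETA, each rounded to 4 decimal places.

Answer: -6.6000 -0.4000

Derivation:
Initial: x=-1.0000 theta=-0.4000
After 1 (propagate distance d=14): x=-6.6000 theta=-0.4000
Rounded to 4 decimal places: x = -6.6000, theta = -0.4000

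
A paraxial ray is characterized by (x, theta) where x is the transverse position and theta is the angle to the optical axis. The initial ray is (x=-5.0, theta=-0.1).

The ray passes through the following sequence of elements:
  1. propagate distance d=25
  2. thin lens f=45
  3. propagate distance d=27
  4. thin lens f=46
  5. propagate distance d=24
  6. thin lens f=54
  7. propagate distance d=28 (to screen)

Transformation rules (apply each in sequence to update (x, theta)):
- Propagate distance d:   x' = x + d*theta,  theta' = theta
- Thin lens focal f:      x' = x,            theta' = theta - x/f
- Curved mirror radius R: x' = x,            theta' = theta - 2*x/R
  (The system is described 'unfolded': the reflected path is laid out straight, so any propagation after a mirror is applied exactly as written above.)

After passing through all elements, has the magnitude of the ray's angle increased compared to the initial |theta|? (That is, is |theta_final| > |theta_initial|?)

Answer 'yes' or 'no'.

Answer: yes

Derivation:
Initial: x=-5.0000 theta=-0.1000
After 1 (propagate distance d=25): x=-7.5000 theta=-0.1000
After 2 (thin lens f=45): x=-7.5000 theta=1/15 (≈0.0667)
After 3 (propagate distance d=27): x=-5.7000 theta=1/15 (≈0.0667)
After 4 (thin lens f=46): x=-5.7000 theta=263/1380 (≈0.1906)
After 5 (propagate distance d=24): x=-259/230 (≈-1.1261) theta=263/1380 (≈0.1906)
After 6 (thin lens f=54): x=-259/230 (≈-1.1261) theta=1313/6210 (≈0.2114)
After 7 (propagate distance d=28 (to screen)): x=29771/6210 (≈4.7940) theta=1313/6210 (≈0.2114)
|theta_initial|=0.1000 |theta_final|=1313/6210 (≈0.2114) -> increased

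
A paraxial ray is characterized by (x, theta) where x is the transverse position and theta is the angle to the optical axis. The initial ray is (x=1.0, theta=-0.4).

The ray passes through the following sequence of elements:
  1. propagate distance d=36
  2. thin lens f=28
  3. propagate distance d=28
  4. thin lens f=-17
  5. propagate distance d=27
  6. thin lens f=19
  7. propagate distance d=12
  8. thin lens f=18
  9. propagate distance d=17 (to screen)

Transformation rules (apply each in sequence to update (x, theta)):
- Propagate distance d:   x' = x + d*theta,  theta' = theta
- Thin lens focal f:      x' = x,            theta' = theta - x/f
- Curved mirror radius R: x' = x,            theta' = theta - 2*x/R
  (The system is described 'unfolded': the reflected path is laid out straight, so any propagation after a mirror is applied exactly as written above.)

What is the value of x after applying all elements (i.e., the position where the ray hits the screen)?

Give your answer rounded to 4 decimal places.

Answer: 13.2377

Derivation:
Initial: x=1.0000 theta=-0.4000
After 1 (propagate distance d=36): x=-13.4000 theta=-0.4000
After 2 (thin lens f=28): x=-13.4000 theta=11/140 (≈0.0786)
After 3 (propagate distance d=28): x=-11.2000 theta=11/140 (≈0.0786)
After 4 (thin lens f=-17): x=-11.2000 theta=-1381/2380 (≈-0.5803)
After 5 (propagate distance d=27): x=-63943/2380 (≈-26.8668) theta=-1381/2380 (≈-0.5803)
After 6 (thin lens f=19): x=-63943/2380 (≈-26.8668) theta=9426/11305 (≈0.8338)
After 7 (propagate distance d=12): x=-762469/45220 (≈-16.8613) theta=9426/11305 (≈0.8338)
After 8 (thin lens f=18): x=-762469/45220 (≈-16.8613) theta=84773/47880 (≈1.7705)
After 9 (propagate distance d=17 (to screen)): x=2154991/162792 (≈13.2377) theta=84773/47880 (≈1.7705)
Rounded to 4 decimal places: x = 13.2377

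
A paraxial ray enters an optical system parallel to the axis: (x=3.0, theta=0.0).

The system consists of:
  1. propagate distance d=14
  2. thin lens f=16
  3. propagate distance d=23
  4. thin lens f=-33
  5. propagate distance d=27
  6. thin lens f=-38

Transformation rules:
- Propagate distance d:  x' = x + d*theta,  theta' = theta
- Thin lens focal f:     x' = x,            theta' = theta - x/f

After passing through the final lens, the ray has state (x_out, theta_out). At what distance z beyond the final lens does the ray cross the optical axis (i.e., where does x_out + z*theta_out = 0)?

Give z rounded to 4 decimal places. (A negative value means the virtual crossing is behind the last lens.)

Answer: -17.5973

Derivation:
Initial: x=3.0000 theta=0.0000
After 1 (propagate distance d=14): x=3.0000 theta=0.0000
After 2 (thin lens f=16): x=3.0000 theta=-0.1875
After 3 (propagate distance d=23): x=-1.3125 theta=-0.1875
After 4 (thin lens f=-33): x=-1.3125 theta=-5/22 (≈-0.2273)
After 5 (propagate distance d=27): x=-1311/176 (≈-7.4489) theta=-5/22 (≈-0.2273)
After 6 (thin lens f=-38): x=-1311/176 (≈-7.4489) theta=-149/352 (≈-0.4233)
z_focus = -x_out/theta_out = -(-1311/176)/(-149/352) = -2622/149 ≈ -17.5973
Rounded to 4 decimal places: z = -17.5973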